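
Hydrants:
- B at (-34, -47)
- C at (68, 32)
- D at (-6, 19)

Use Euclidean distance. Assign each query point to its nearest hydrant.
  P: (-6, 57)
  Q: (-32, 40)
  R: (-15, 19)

P at (-6, 57):
  B: 107.7
  C: 78.1
  D: 38.0
  → nearest: D (38.0)
Q at (-32, 40):
  B: 87.0
  C: 100.3
  D: 33.4
  → nearest: D (33.4)
R at (-15, 19):
  B: 68.7
  C: 84.0
  D: 9.0
  → nearest: D (9.0)

P→D; Q→D; R→D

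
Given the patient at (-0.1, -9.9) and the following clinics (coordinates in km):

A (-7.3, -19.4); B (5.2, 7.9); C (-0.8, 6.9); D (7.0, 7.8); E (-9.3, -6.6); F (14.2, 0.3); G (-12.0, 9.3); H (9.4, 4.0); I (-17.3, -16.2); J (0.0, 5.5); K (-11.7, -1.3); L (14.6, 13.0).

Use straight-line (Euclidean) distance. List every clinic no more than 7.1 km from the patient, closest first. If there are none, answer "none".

Distances from (-0.1, -9.9):
A: 11.92 km
B: 18.57 km
C: 16.81 km
D: 19.07 km
E: 9.77 km
F: 17.57 km
G: 22.59 km
H: 16.84 km
I: 18.32 km
J: 15.40 km
K: 14.44 km
L: 27.21 km
Threshold 7.1 km: none within range.

none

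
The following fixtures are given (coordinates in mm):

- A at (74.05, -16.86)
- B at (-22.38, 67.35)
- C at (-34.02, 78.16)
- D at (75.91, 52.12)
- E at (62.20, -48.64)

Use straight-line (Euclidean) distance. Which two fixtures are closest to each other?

Pairwise distances:
A–B: 128.02 mm
A–C: 143.90 mm
A–D: 69.01 mm
A–E: 33.92 mm
B–C: 15.89 mm
B–D: 99.46 mm
B–E: 143.55 mm
C–D: 112.97 mm
C–E: 159.17 mm
D–E: 101.69 mm
Closest pair: B–C at 15.89 mm.

B and C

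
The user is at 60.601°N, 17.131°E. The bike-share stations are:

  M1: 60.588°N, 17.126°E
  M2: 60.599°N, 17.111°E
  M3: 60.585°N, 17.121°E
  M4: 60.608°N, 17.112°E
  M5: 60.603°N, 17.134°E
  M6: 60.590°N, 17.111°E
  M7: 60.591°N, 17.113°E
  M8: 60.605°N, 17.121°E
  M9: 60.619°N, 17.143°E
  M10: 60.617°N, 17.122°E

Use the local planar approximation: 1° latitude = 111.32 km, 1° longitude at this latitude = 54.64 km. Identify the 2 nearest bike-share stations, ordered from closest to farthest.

Distances from 60.601°N, 17.131°E:
M1: 1.473 km
M2: 1.115 km
M3: 1.863 km
M4: 1.298 km
M5: 0.276 km
M6: 1.641 km
M7: 1.485 km
M8: 0.705 km
M9: 2.108 km
M10: 1.848 km
Sorted: M5 (0.276 km) < M8 (0.705 km) < M2 (1.115 km) < M4 (1.298 km) < …

M5, M8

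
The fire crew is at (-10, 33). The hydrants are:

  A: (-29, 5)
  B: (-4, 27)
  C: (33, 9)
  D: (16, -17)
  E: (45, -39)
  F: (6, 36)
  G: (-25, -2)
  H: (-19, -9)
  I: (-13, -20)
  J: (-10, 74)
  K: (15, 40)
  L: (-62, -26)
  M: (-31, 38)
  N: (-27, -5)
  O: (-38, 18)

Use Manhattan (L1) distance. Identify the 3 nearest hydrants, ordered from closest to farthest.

Distances from (-10, 33):
A: |-19| + |-28| = 19 + 28 = 47
B: |6| + |-6| = 6 + 6 = 12
C: |43| + |-24| = 43 + 24 = 67
D: |26| + |-50| = 26 + 50 = 76
E: |55| + |-72| = 55 + 72 = 127
F: |16| + |3| = 16 + 3 = 19
G: |-15| + |-35| = 15 + 35 = 50
H: |-9| + |-42| = 9 + 42 = 51
I: |-3| + |-53| = 3 + 53 = 56
J: |0| + |41| = 0 + 41 = 41
K: |25| + |7| = 25 + 7 = 32
L: |-52| + |-59| = 52 + 59 = 111
M: |-21| + |5| = 21 + 5 = 26
N: |-17| + |-38| = 17 + 38 = 55
O: |-28| + |-15| = 28 + 15 = 43
Sorted: B (12) < F (19) < M (26) < K (32) < J (41) < …

B, F, M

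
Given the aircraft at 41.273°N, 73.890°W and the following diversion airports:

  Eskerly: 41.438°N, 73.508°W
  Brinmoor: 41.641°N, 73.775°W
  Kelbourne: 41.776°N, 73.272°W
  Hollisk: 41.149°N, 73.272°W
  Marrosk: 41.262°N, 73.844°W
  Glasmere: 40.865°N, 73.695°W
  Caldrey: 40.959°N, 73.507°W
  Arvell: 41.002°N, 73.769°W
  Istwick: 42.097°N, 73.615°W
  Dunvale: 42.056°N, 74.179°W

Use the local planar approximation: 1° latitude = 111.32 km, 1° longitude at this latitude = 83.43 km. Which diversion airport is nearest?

Marrosk

Distances from 41.273°N, 73.890°W:
Eskerly: √((0.165·111.32)² + (0.382·83.43)²) = √(337.37608 + 1015.71347) = 36.784 km
Brinmoor: √((0.368·111.32)² + (0.115·83.43)²) = √(1678.19349 + 92.05347) = 42.074 km
Kelbourne: √((0.503·111.32)² + (0.618·83.43)²) = √(3135.32356 + 2658.40679) = 76.117 km
Hollisk: √((-0.124·111.32)² + (0.618·83.43)²) = √(190.54158 + 2658.40679) = 53.376 km
Marrosk: √((-0.011·111.32)² + (0.046·83.43)²) = √(1.49945 + 14.72856) = 4.028 km
Glasmere: √((-0.408·111.32)² + (0.195·83.43)²) = √(2062.84559 + 264.67548) = 48.244 km
Caldrey: √((-0.314·111.32)² + (0.383·83.43)²) = √(1221.81567 + 1021.03830) = 47.359 km
Arvell: √((-0.271·111.32)² + (0.121·83.43)²) = √(910.09133 + 101.90963) = 31.812 km
Istwick: √((0.824·111.32)² + (0.275·83.43)²) = √(8413.96728 + 526.39272) = 94.553 km
Dunvale: √((0.783·111.32)² + (-0.289·83.43)²) = √(7597.48619 + 581.35334) = 90.437 km
Minimum: Marrosk at 4.028 km.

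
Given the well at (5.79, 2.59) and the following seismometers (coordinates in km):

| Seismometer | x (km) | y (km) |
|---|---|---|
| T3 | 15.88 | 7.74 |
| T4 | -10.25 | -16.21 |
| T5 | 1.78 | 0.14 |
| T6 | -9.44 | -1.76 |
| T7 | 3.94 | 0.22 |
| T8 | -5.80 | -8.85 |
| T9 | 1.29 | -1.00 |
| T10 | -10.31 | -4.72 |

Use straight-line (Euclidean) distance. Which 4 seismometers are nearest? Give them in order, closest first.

Distances from (5.79, 2.59):
T3: 11.33 km
T4: 24.71 km
T5: 4.70 km
T6: 15.84 km
T7: 3.01 km
T8: 16.29 km
T9: 5.76 km
T10: 17.68 km
Sorted: T7 (3.01 km) < T5 (4.70 km) < T9 (5.76 km) < T3 (11.33 km) < T6 (15.84 km) < T8 (16.29 km) < …

T7, T5, T9, T3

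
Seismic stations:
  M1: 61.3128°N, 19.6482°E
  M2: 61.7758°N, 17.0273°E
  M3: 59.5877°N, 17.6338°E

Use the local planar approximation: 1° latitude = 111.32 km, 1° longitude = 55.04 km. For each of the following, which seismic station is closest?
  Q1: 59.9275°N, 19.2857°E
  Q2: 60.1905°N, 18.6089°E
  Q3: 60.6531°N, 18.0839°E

Q1 at 59.9275°N, 19.2857°E:
  M1: 155.4969 km
  M2: 240.3857 km
  M3: 98.4754 km
  → nearest: M3 (98.4754 km)
Q2 at 60.1905°N, 18.6089°E:
  M1: 137.4074 km
  M2: 196.7779 km
  M3: 85.9263 km
  → nearest: M3 (85.9263 km)
Q3 at 60.6531°N, 18.0839°E:
  M1: 113.1643 km
  M2: 137.8469 km
  M3: 121.1601 km
  → nearest: M1 (113.1643 km)

Q1→M3; Q2→M3; Q3→M1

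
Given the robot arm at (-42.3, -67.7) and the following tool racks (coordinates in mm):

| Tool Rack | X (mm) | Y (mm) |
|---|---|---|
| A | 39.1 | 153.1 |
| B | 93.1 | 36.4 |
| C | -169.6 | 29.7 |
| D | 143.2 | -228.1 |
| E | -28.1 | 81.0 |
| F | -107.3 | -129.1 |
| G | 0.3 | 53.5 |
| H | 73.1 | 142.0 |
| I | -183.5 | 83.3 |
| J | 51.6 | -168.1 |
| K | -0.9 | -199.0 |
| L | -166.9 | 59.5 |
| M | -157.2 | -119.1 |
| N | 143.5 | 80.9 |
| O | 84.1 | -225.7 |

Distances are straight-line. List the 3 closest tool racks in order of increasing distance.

Distances from (-42.3, -67.7):
A: √((81.4)² + (220.8)²) = √(6625.960 + 48752.640) = 235.3 mm
B: √((135.4)² + (104.1)²) = √(18333.160 + 10836.810) = 170.8 mm
C: √((-127.3)² + (97.4)²) = √(16205.290 + 9486.760) = 160.3 mm
D: √((185.5)² + (-160.4)²) = √(34410.250 + 25728.160) = 245.2 mm
E: √((14.2)² + (148.7)²) = √(201.640 + 22111.690) = 149.4 mm
F: √((-65.0)² + (-61.4)²) = √(4225.000 + 3769.960) = 89.4 mm
G: √((42.6)² + (121.2)²) = √(1814.760 + 14689.440) = 128.5 mm
H: √((115.4)² + (209.7)²) = √(13317.160 + 43974.090) = 239.4 mm
I: √((-141.2)² + (151.0)²) = √(19937.440 + 22801.000) = 206.7 mm
J: √((93.9)² + (-100.4)²) = √(8817.210 + 10080.160) = 137.5 mm
K: √((41.4)² + (-131.3)²) = √(1713.960 + 17239.690) = 137.7 mm
L: √((-124.6)² + (127.2)²) = √(15525.160 + 16179.840) = 178.1 mm
M: √((-114.9)² + (-51.4)²) = √(13202.010 + 2641.960) = 125.9 mm
N: √((185.8)² + (148.6)²) = √(34521.640 + 22081.960) = 237.9 mm
O: √((126.4)² + (-158.0)²) = √(15976.960 + 24964.000) = 202.3 mm
Sorted: F (89.4 mm) < M (125.9 mm) < G (128.5 mm) < J (137.5 mm) < K (137.7 mm) < …

F, M, G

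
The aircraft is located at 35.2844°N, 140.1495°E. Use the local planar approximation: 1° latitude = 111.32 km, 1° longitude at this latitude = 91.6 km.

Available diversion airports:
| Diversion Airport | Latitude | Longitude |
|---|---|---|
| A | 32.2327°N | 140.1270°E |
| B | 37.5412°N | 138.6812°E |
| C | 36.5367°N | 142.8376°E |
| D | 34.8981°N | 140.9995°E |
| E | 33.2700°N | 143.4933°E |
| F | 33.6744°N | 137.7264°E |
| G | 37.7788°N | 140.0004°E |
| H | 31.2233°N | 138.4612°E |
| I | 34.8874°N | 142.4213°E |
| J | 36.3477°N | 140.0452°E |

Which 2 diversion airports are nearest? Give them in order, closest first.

D, J

Distances from 35.2844°N, 140.1495°E:
A: √((-3.0517·111.32)² + (-0.0225·91.6)²) = √(115406.447006 + 4.247721) = 339.7215 km
B: √((2.2568·111.32)² + (-1.4683·91.6)²) = √(63114.993470 + 18089.249334) = 284.9636 km
C: √((1.2523·111.32)² + (2.6881·91.6)²) = √(19434.042873 + 60629.193202) = 282.9545 km
D: √((-0.3863·111.32)² + (0.8500·91.6)²) = √(1849.250785 + 6062.179600) = 88.9462 km
E: √((-2.0144·111.32)² + (3.3438·91.6)²) = √(50284.926637 + 93814.838271) = 379.6047 km
F: √((-1.6100·111.32)² + (-2.4231·91.6)²) = √(32121.672315 + 49264.448180) = 285.2825 km
G: √((2.4944·111.32)² + (-0.1491·91.6)²) = √(77104.298630 + 186.528945) = 278.0123 km
H: √((-4.0611·111.32)² + (-1.6883·91.6)²) = √(204377.820075 + 23916.090507) = 477.8011 km
I: √((-0.3970·111.32)² + (2.2718·91.6)²) = √(1953.113172 + 43304.311466) = 212.7379 km
J: √((1.0633·111.32)² + (-0.1043·91.6)²) = √(14010.641579 + 91.276623) = 118.7515 km
Sorted: D (88.9462 km) < J (118.7515 km) < I (212.7379 km) < G (278.0123 km) < …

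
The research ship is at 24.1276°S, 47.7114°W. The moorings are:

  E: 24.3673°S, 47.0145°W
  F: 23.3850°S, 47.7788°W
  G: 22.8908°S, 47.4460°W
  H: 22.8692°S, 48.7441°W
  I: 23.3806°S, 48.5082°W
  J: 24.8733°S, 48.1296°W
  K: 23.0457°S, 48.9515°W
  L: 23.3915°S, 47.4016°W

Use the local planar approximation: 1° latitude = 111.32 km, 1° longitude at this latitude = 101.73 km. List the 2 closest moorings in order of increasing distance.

Distances from 24.1276°S, 47.7114°W:
E: 75.7509 km
F: 82.9501 km
G: 140.3029 km
H: 175.1020 km
I: 116.1267 km
J: 93.2782 km
K: 174.4141 km
L: 87.7944 km
Sorted: E (75.7509 km) < F (82.9501 km) < L (87.7944 km) < J (93.2782 km) < …

E, F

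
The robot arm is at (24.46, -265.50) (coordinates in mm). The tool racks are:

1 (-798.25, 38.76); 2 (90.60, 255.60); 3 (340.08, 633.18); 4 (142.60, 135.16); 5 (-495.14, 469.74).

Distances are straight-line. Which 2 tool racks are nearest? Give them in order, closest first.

4, 2

Distances from (24.46, -265.50):
1: 877.17 mm
2: 525.28 mm
3: 952.49 mm
4: 417.71 mm
5: 900.31 mm
Sorted: 4 (417.71 mm) < 2 (525.28 mm) < 1 (877.17 mm) < 5 (900.31 mm) < …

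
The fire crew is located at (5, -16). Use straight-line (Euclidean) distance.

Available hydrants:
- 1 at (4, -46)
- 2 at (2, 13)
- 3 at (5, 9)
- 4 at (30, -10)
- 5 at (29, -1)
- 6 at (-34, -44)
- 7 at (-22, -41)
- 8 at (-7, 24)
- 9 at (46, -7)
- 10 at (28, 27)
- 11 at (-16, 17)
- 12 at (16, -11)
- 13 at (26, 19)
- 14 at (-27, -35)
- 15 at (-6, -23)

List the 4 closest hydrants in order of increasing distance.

Distances from (5, -16):
1: √((-1)² + (-30)²) = √(1.000 + 900.000) = 30.0
2: √((-3)² + (29)²) = √(9.000 + 841.000) = 29.2
3: √((0)² + (25)²) = √(0.000 + 625.000) = 25.0
4: √((25)² + (6)²) = √(625.000 + 36.000) = 25.7
5: √((24)² + (15)²) = √(576.000 + 225.000) = 28.3
6: √((-39)² + (-28)²) = √(1521.000 + 784.000) = 48.0
7: √((-27)² + (-25)²) = √(729.000 + 625.000) = 36.8
8: √((-12)² + (40)²) = √(144.000 + 1600.000) = 41.8
9: √((41)² + (9)²) = √(1681.000 + 81.000) = 42.0
10: √((23)² + (43)²) = √(529.000 + 1849.000) = 48.8
11: √((-21)² + (33)²) = √(441.000 + 1089.000) = 39.1
12: √((11)² + (5)²) = √(121.000 + 25.000) = 12.1
13: √((21)² + (35)²) = √(441.000 + 1225.000) = 40.8
14: √((-32)² + (-19)²) = √(1024.000 + 361.000) = 37.2
15: √((-11)² + (-7)²) = √(121.000 + 49.000) = 13.0
Sorted: 12 (12.1) < 15 (13.0) < 3 (25.0) < 4 (25.7) < 5 (28.3) < 2 (29.2) < …

12, 15, 3, 4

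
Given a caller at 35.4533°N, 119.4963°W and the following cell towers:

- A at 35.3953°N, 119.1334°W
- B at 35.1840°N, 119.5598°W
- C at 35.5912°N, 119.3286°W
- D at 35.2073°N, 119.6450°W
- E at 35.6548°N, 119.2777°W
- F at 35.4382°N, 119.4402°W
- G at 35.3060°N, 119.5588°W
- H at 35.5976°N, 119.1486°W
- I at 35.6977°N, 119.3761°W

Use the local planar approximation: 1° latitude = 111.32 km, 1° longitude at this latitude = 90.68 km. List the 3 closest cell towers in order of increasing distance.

Distances from 35.4533°N, 119.4963°W:
A: √((-0.0580·111.32)² + (0.3629·90.68)²) = √(41.687167 + 1082.921458) = 33.5352 km
B: √((-0.2693·111.32)² + (-0.0635·90.68)²) = √(898.709023 + 33.156637) = 30.5265 km
C: √((0.1379·111.32)² + (0.1677·90.68)²) = √(235.654061 + 231.253944) = 21.6081 km
D: √((-0.2460·111.32)² + (-0.1487·90.68)²) = √(749.922889 + 181.821384) = 30.5245 km
E: √((0.2015·111.32)² + (0.2186·90.68)²) = √(503.148864 + 392.937374) = 29.9347 km
F: √((-0.0151·111.32)² + (0.0561·90.68)²) = √(2.825532 + 25.879075) = 5.3577 km
G: √((-0.1473·111.32)² + (-0.0625·90.68)²) = √(268.875907 + 32.120556) = 17.3492 km
H: √((0.1443·111.32)² + (0.3477·90.68)²) = √(258.035261 + 994.105334) = 35.3856 km
I: √((0.2444·111.32)² + (0.1202·90.68)²) = √(740.199519 + 118.804245) = 29.3088 km
Sorted: F (5.3577 km) < G (17.3492 km) < C (21.6081 km) < I (29.3088 km) < E (29.9347 km) < …

F, G, C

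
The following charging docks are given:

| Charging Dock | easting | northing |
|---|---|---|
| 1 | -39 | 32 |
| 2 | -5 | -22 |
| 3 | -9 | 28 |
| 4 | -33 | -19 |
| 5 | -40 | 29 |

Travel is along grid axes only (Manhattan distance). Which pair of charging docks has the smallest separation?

1 and 5

Pairwise distances:
1–2: |34| + |-54| = 34 + 54 = 88
1–3: |30| + |-4| = 30 + 4 = 34
1–4: |6| + |-51| = 6 + 51 = 57
1–5: |-1| + |-3| = 1 + 3 = 4
2–3: |-4| + |50| = 4 + 50 = 54
2–4: |-28| + |3| = 28 + 3 = 31
2–5: |-35| + |51| = 35 + 51 = 86
3–4: |-24| + |-47| = 24 + 47 = 71
3–5: |-31| + |1| = 31 + 1 = 32
4–5: |-7| + |48| = 7 + 48 = 55
Closest pair: 1–5 at 4.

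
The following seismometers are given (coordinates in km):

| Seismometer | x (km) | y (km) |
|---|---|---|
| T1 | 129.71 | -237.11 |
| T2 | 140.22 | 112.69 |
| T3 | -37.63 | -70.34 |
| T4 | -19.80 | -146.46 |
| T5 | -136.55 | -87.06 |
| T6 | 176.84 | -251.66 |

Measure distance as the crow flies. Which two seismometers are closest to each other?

T1 and T6

Pairwise distances:
T1–T2: 349.96 km
T1–T3: 236.25 km
T1–T4: 174.84 km
T1–T5: 305.63 km
T1–T6: 49.32 km
T2–T3: 255.21 km
T2–T4: 304.57 km
T2–T5: 341.32 km
T2–T6: 366.19 km
T3–T4: 78.18 km
T3–T5: 100.32 km
T3–T6: 280.85 km
T4–T5: 130.99 km
T4–T6: 223.01 km
T5–T6: 353.99 km
Closest pair: T1–T6 at 49.32 km.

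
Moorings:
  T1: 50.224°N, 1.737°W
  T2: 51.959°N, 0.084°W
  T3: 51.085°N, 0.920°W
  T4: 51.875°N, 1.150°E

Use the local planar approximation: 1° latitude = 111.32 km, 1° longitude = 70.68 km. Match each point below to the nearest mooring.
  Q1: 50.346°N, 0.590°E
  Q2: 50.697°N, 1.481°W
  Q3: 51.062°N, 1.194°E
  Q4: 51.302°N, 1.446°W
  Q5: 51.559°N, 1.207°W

Q1→T3; Q2→T1; Q3→T4; Q4→T3; Q5→T3

Q1 at 50.346°N, 0.590°E:
  T1: 165.032 km
  T2: 185.771 km
  T3: 134.752 km
  T4: 174.750 km
  → nearest: T3 (134.752 km)
Q2 at 50.697°N, 1.481°W:
  T1: 55.677 km
  T2: 171.714 km
  T3: 58.633 km
  T4: 227.546 km
  → nearest: T1 (55.677 km)
Q3 at 51.062°N, 1.194°E:
  T1: 227.198 km
  T2: 134.648 km
  T3: 149.439 km
  T4: 90.557 km
  → nearest: T4 (90.557 km)
Q4 at 51.302°N, 1.446°W:
  T1: 121.753 km
  T2: 120.898 km
  T3: 44.336 km
  T4: 194.256 km
  → nearest: T3 (44.336 km)
Q5 at 51.559°N, 1.207°W:
  T1: 153.261 km
  T2: 91.011 km
  T3: 56.531 km
  T4: 170.266 km
  → nearest: T3 (56.531 km)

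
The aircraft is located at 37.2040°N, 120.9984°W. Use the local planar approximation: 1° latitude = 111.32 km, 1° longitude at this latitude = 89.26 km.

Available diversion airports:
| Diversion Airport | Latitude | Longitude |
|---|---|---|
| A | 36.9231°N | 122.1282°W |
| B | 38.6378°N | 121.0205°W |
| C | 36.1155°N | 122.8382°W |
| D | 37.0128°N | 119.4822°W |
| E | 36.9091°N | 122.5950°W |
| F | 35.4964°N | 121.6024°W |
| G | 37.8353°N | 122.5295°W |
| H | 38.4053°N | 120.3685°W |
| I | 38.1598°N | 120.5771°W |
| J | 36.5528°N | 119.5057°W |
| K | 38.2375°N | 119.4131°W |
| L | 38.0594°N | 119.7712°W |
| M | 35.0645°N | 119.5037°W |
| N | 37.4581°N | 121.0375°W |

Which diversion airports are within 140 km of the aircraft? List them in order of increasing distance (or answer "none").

N, A, I, D

Distances from 37.2040°N, 120.9984°W:
A: 105.5827 km
B: 159.6228 km
C: 204.0858 km
D: 136.9995 km
E: 146.2447 km
F: 197.5875 km
G: 153.6761 km
H: 145.0676 km
I: 112.8496 km
J: 151.6822 km
K: 182.3723 km
L: 145.1428 km
M: 272.9920 km
N: 28.5009 km
Threshold 140 km: N (28.5009 km), A (105.5827 km), I (112.8496 km), D (136.9995 km) are within range.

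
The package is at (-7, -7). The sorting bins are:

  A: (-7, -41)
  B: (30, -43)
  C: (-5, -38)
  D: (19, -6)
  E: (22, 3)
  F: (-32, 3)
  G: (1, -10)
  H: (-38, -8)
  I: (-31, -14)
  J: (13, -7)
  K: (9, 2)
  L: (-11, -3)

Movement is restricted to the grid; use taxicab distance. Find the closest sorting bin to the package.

L

Distances from (-7, -7):
A: |0| + |-34| = 0 + 34 = 34
B: |37| + |-36| = 37 + 36 = 73
C: |2| + |-31| = 2 + 31 = 33
D: |26| + |1| = 26 + 1 = 27
E: |29| + |10| = 29 + 10 = 39
F: |-25| + |10| = 25 + 10 = 35
G: |8| + |-3| = 8 + 3 = 11
H: |-31| + |-1| = 31 + 1 = 32
I: |-24| + |-7| = 24 + 7 = 31
J: |20| + |0| = 20 + 0 = 20
K: |16| + |9| = 16 + 9 = 25
L: |-4| + |4| = 4 + 4 = 8
Minimum: L at 8.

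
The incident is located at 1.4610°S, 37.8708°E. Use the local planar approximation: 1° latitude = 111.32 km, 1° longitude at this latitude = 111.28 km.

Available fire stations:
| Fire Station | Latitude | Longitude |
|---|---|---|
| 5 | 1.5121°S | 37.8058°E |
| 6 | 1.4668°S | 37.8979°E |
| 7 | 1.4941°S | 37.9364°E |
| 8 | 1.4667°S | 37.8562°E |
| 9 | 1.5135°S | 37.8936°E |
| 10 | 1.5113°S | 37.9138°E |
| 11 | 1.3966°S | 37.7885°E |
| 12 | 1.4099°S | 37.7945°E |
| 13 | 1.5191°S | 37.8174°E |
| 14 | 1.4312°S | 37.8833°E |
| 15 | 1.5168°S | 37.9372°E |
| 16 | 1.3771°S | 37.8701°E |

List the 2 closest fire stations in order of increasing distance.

Distances from 1.4610°S, 37.8708°E:
5: 9.2020 km
6: 3.0840 km
7: 8.1772 km
8: 1.7442 km
9: 6.3713 km
10: 7.3654 km
11: 11.6306 km
12: 10.2201 km
13: 8.7831 km
14: 3.5972 km
15: 9.6531 km
16: 9.3401 km
Sorted: 8 (1.7442 km) < 6 (3.0840 km) < 14 (3.5972 km) < 9 (6.3713 km) < …

8, 6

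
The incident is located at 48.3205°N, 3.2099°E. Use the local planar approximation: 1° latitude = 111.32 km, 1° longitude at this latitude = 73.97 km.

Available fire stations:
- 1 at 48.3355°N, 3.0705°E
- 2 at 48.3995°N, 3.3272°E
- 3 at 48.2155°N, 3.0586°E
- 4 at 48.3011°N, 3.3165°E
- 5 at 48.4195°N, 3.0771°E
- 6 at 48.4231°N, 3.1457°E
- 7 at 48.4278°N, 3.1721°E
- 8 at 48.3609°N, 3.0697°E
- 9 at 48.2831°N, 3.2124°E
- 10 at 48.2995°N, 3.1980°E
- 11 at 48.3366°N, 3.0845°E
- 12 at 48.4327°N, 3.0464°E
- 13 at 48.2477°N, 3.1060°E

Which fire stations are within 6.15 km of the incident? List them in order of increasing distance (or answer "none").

Distances from 48.3205°N, 3.2099°E:
1: √((0.0150·111.32)² + (-0.1394·73.97)²) = √(2.788232 + 106.325341) = 10.4457 km
2: √((0.0790·111.32)² + (0.1173·73.97)²) = √(77.339361 + 75.284793) = 12.3541 km
3: √((-0.1050·111.32)² + (-0.1513·73.97)²) = √(136.623370 + 125.253276) = 16.1826 km
4: √((-0.0194·111.32)² + (0.1066·73.97)²) = √(4.663907 + 62.176411) = 8.1756 km
5: √((0.0990·111.32)² + (-0.1328·73.97)²) = √(121.455388 + 96.495573) = 14.7632 km
6: √((0.1026·111.32)² + (-0.0642·73.97)²) = √(130.449109 + 22.551804) = 12.3694 km
7: √((0.1073·111.32)² + (-0.0378·73.97)²) = √(142.674329 + 7.817985) = 12.2675 km
8: √((0.0404·111.32)² + (-0.1402·73.97)²) = √(20.225959 + 107.549220) = 11.3038 km
9: √((-0.0374·111.32)² + (0.0025·73.97)²) = √(17.333633 + 0.034197) = 4.1675 km
10: √((-0.0210·111.32)² + (-0.0119·73.97)²) = √(5.464935 + 0.774828) = 2.4980 km
11: √((0.0161·111.32)² + (-0.1254·73.97)²) = √(3.212167 + 86.041171) = 9.4474 km
12: √((0.1122·111.32)² + (-0.1635·73.97)²) = √(156.002698 + 146.267134) = 17.3859 km
13: √((-0.0728·111.32)² + (-0.1039·73.97)²) = √(65.676372 + 59.066649) = 11.1688 km
Threshold 6.15 km: 10 (2.4980 km), 9 (4.1675 km) are within range.

10, 9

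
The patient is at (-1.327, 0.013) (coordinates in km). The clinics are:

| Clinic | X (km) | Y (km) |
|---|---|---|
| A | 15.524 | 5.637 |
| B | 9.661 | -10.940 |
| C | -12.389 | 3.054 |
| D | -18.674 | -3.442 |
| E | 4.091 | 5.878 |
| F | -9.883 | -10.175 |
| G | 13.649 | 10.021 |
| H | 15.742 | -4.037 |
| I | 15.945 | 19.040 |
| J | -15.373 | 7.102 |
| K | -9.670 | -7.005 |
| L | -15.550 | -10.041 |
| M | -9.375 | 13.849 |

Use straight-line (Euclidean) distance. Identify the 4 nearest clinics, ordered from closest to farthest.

E, K, C, F

Distances from (-1.327, 0.013):
A: 17.765 km
B: 15.515 km
C: 11.472 km
D: 17.688 km
E: 7.985 km
F: 13.304 km
G: 18.012 km
H: 17.543 km
I: 25.697 km
J: 15.734 km
K: 10.902 km
L: 17.418 km
M: 16.006 km
Sorted: E (7.985 km) < K (10.902 km) < C (11.472 km) < F (13.304 km) < B (15.515 km) < J (15.734 km) < …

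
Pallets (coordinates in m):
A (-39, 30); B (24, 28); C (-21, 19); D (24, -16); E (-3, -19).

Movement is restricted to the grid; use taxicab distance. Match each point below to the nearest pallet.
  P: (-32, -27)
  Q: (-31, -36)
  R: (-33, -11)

P→E; Q→E; R→E

P at (-32, -27):
  A: 64 m
  B: 111 m
  C: 57 m
  D: 67 m
  E: 37 m
  → nearest: E (37 m)
Q at (-31, -36):
  A: 74 m
  B: 119 m
  C: 65 m
  D: 75 m
  E: 45 m
  → nearest: E (45 m)
R at (-33, -11):
  A: 47 m
  B: 96 m
  C: 42 m
  D: 62 m
  E: 38 m
  → nearest: E (38 m)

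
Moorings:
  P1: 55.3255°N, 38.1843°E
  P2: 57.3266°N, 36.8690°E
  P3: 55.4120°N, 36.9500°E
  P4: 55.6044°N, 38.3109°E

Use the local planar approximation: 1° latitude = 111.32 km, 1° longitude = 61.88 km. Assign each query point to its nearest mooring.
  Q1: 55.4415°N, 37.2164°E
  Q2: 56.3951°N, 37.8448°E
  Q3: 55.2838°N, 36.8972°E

Q1 at 55.4415°N, 37.2164°E:
  P1: 61.2699 km
  P2: 210.9475 km
  P3: 16.8087 km
  P4: 70.1133 km
  → nearest: P3 (16.8087 km)
Q2 at 56.3951°N, 37.8448°E:
  P1: 120.9070 km
  P2: 119.9942 km
  P3: 122.6486 km
  P4: 92.6257 km
  → nearest: P4 (92.6257 km)
Q3 at 55.2838°N, 36.8972°E:
  P1: 79.7809 km
  P2: 227.4112 km
  P3: 14.6405 km
  P4: 94.4798 km
  → nearest: P3 (14.6405 km)

Q1→P3; Q2→P4; Q3→P3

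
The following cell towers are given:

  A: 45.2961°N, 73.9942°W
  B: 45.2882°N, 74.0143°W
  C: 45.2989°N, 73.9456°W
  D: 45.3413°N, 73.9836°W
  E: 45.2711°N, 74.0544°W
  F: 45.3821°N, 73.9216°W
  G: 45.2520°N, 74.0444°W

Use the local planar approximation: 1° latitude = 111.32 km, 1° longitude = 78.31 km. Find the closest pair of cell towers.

A and B

Pairwise distances:
A–B: 1.8030 km
A–C: 3.8186 km
A–D: 5.0997 km
A–E: 5.4744 km
A–F: 11.1344 km
A–G: 6.2892 km
B–C: 5.5102 km
B–D: 6.3813 km
B–E: 3.6721 km
B–F: 12.7264 km
B–G: 4.6685 km
C–D: 5.5797 km
C–E: 9.0648 km
C–F: 9.4506 km
C–G: 9.3338 km
D–E: 9.5817 km
D–F: 6.6484 km
D–G: 11.0223 km
E–F: 16.1504 km
E–G: 2.2658 km
F–G: 17.3846 km
Closest pair: A–B at 1.8030 km.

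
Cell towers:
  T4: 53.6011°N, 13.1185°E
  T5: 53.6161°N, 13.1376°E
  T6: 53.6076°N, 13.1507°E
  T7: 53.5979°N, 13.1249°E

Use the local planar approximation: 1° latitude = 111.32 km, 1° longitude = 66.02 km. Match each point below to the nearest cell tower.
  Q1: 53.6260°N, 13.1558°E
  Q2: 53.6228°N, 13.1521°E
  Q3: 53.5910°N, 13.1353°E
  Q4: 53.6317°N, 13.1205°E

Q1 at 53.6260°N, 13.1558°E:
  T4: √((-0.0249·111.32)² + (-0.0373·66.02)²) = √(7.683252 + 6.064133) = 3.7077 km
  T5: √((-0.0099·111.32)² + (-0.0182·66.02)²) = √(1.214554 + 1.443756) = 1.6304 km
  T6: √((-0.0184·111.32)² + (-0.0051·66.02)²) = √(4.195484 + 0.113368) = 2.0758 km
  T7: √((-0.0281·111.32)² + (-0.0309·66.02)²) = √(9.784960 + 4.161673) = 3.7345 km
  → nearest: T5 (1.6304 km)
Q2 at 53.6228°N, 13.1521°E:
  T4: √((-0.0217·111.32)² + (-0.0336·66.02)²) = √(5.835336 + 4.920731) = 3.2796 km
  T5: √((-0.0067·111.32)² + (-0.0145·66.02)²) = √(0.556283 + 0.916404) = 1.2135 km
  T6: √((-0.0152·111.32)² + (-0.0014·66.02)²) = √(2.863081 + 0.008543) = 1.6946 km
  T7: √((-0.0249·111.32)² + (-0.0272·66.02)²) = √(7.683252 + 3.224697) = 3.3027 km
  → nearest: T5 (1.2135 km)
Q3 at 53.5910°N, 13.1353°E:
  T4: √((0.0101·111.32)² + (-0.0168·66.02)²) = √(1.264122 + 1.230183) = 1.5793 km
  T5: √((0.0251·111.32)² + (0.0023·66.02)²) = √(7.807174 + 0.023057) = 2.7983 km
  T6: √((0.0166·111.32)² + (0.0154·66.02)²) = √(3.414779 + 1.033695) = 2.1091 km
  T7: √((0.0069·111.32)² + (-0.0104·66.02)²) = √(0.589990 + 0.471431) = 1.0303 km
  → nearest: T7 (1.0303 km)
Q4 at 53.6317°N, 13.1205°E:
  T4: √((-0.0306·111.32)² + (-0.0020·66.02)²) = √(11.603506 + 0.017435) = 3.4090 km
  T5: √((-0.0156·111.32)² + (0.0171·66.02)²) = √(3.015752 + 1.274510) = 2.0713 km
  T6: √((-0.0241·111.32)² + (0.0302·66.02)²) = √(7.197480 + 3.975254) = 3.3426 km
  T7: √((-0.0338·111.32)² + (0.0044·66.02)²) = √(14.157279 + 0.084383) = 3.7738 km
  → nearest: T5 (2.0713 km)

Q1→T5; Q2→T5; Q3→T7; Q4→T5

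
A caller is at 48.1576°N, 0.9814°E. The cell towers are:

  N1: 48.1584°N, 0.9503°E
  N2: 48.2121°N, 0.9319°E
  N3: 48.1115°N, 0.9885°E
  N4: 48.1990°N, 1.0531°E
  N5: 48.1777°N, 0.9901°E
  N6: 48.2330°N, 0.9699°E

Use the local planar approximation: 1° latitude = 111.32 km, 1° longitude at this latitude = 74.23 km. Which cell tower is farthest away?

Distances from 48.1576°N, 0.9814°E:
N1: 2.3103 km
N2: 7.0929 km
N3: 5.1588 km
N4: 7.0403 km
N5: 2.3289 km
N6: 8.4368 km
Maximum: N6 at 8.4368 km.

N6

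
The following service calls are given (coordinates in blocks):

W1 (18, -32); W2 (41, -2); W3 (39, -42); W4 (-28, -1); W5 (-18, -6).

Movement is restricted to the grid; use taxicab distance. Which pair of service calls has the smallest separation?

Pairwise distances:
W1–W2: 53 blocks
W1–W3: 31 blocks
W1–W4: 77 blocks
W1–W5: 62 blocks
W2–W3: 42 blocks
W2–W4: 70 blocks
W2–W5: 63 blocks
W3–W4: 108 blocks
W3–W5: 93 blocks
W4–W5: 15 blocks
Closest pair: W4–W5 at 15 blocks.

W4 and W5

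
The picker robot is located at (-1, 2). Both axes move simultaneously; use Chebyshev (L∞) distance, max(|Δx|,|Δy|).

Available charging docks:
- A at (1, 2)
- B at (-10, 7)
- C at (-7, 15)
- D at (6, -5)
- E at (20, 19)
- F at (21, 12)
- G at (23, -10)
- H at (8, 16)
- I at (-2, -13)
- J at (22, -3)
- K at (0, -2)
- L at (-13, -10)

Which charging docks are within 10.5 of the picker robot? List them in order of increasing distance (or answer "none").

Distances from (-1, 2):
A: 2
B: 9
C: 13
D: 7
E: 21
F: 22
G: 24
H: 14
I: 15
J: 23
K: 4
L: 12
Threshold 10.5: A (2), K (4), D (7), B (9) are within range.

A, K, D, B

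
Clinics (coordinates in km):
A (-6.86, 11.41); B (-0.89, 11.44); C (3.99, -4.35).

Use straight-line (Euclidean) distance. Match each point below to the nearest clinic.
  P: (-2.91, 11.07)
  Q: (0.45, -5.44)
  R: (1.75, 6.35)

P→B; Q→C; R→B

P at (-2.91, 11.07):
  A: √((-3.95)² + (0.34)²) = √(15.6025 + 0.1156) = 3.96 km
  B: √((2.02)² + (0.37)²) = √(4.0804 + 0.1369) = 2.05 km
  C: √((6.90)² + (-15.42)²) = √(47.6100 + 237.7764) = 16.89 km
  → nearest: B (2.05 km)
Q at (0.45, -5.44):
  A: √((-7.31)² + (16.85)²) = √(53.4361 + 283.9225) = 18.37 km
  B: √((-1.34)² + (16.88)²) = √(1.7956 + 284.9344) = 16.93 km
  C: √((3.54)² + (1.09)²) = √(12.5316 + 1.1881) = 3.70 km
  → nearest: C (3.70 km)
R at (1.75, 6.35):
  A: √((-8.61)² + (5.06)²) = √(74.1321 + 25.6036) = 9.99 km
  B: √((-2.64)² + (5.09)²) = √(6.9696 + 25.9081) = 5.73 km
  C: √((2.24)² + (-10.70)²) = √(5.0176 + 114.4900) = 10.93 km
  → nearest: B (5.73 km)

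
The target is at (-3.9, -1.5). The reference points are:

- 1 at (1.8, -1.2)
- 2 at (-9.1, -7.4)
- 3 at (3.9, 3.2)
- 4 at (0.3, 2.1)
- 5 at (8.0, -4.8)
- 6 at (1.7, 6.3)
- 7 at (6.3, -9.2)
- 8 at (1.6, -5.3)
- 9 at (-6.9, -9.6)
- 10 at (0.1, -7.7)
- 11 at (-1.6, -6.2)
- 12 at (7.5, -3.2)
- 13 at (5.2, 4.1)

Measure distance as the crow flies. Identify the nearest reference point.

11

Distances from (-3.9, -1.5):
1: √((5.7)² + (0.3)²) = √(32.490 + 0.090) = 5.7
2: √((-5.2)² + (-5.9)²) = √(27.040 + 34.810) = 7.9
3: √((7.8)² + (4.7)²) = √(60.840 + 22.090) = 9.1
4: √((4.2)² + (3.6)²) = √(17.640 + 12.960) = 5.5
5: √((11.9)² + (-3.3)²) = √(141.610 + 10.890) = 12.3
6: √((5.6)² + (7.8)²) = √(31.360 + 60.840) = 9.6
7: √((10.2)² + (-7.7)²) = √(104.040 + 59.290) = 12.8
8: √((5.5)² + (-3.8)²) = √(30.250 + 14.440) = 6.7
9: √((-3.0)² + (-8.1)²) = √(9.000 + 65.610) = 8.6
10: √((4.0)² + (-6.2)²) = √(16.000 + 38.440) = 7.4
11: √((2.3)² + (-4.7)²) = √(5.290 + 22.090) = 5.2
12: √((11.4)² + (-1.7)²) = √(129.960 + 2.890) = 11.5
13: √((9.1)² + (5.6)²) = √(82.810 + 31.360) = 10.7
Minimum: 11 at 5.2.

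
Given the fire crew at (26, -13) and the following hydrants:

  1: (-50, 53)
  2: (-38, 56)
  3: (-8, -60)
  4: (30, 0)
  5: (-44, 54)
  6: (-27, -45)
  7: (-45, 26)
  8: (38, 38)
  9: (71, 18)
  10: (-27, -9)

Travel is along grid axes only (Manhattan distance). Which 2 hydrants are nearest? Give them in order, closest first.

Distances from (26, -13):
1: 142
2: 133
3: 81
4: 17
5: 137
6: 85
7: 110
8: 63
9: 76
10: 57
Sorted: 4 (17) < 10 (57) < 8 (63) < 9 (76) < …

4, 10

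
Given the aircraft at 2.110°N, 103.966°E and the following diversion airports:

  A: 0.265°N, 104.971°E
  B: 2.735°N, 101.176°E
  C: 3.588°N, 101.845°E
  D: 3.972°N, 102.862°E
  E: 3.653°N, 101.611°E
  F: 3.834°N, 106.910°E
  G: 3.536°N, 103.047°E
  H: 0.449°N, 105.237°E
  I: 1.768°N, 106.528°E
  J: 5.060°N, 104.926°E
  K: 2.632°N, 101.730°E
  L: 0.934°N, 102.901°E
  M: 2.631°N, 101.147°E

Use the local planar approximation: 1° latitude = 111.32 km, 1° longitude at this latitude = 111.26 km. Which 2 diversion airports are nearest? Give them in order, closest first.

Distances from 2.110°N, 103.966°E:
A: √((-1.845·111.32)² + (1.005·111.26)²) = √(42183.16253 + 12502.88495) = 233.850 km
B: √((0.625·111.32)² + (-2.790·111.26)²) = √(4840.68062 + 96357.72056) = 318.117 km
C: √((1.478·111.32)² + (-2.121·111.26)²) = √(27070.43680 + 55687.72143) = 287.677 km
D: √((1.862·111.32)² + (-1.104·111.26)²) = √(42964.10296 + 15087.46439) = 240.939 km
E: √((1.543·111.32)² + (-2.355·111.26)²) = √(29503.81984 + 68653.06550) = 313.300 km
F: √((1.724·111.32)² + (2.944·111.26)²) = √(36831.62823 + 107288.63564) = 379.632 km
G: √((1.426·111.32)² + (-0.919·111.26)²) = √(25199.12416 + 10454.64123) = 188.822 km
H: √((-1.661·111.32)² + (1.271·111.26)²) = √(34188.94190 + 19997.20102) = 232.779 km
I: √((-0.342·111.32)² + (2.562·111.26)²) = √(1449.43454 + 81252.43072) = 287.579 km
J: √((2.950·111.32)² + (0.960·111.26)²) = √(107842.61924 + 11408.29065) = 345.327 km
K: √((0.522·111.32)² + (-2.236·111.26)²) = √(3376.66053 + 61890.17485) = 255.474 km
L: √((-1.176·111.32)² + (-1.065·111.26)²) = √(17138.03553 + 14040.33037) = 176.574 km
M: √((0.521·111.32)² + (-2.819·111.26)²) = √(3363.73553 + 98371.26653) = 318.959 km
Sorted: L (176.574 km) < G (188.822 km) < H (232.779 km) < A (233.850 km) < …

L, G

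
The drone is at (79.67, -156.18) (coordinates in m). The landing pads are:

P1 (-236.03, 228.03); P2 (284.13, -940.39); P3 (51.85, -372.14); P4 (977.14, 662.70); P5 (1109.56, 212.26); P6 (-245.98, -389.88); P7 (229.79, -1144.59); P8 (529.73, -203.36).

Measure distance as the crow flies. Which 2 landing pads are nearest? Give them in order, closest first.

Distances from (79.67, -156.18):
P1: √((-315.70)² + (384.21)²) = √(99666.4900 + 147617.3241) = 497.28 m
P2: √((204.46)² + (-784.21)²) = √(41803.8916 + 614985.3241) = 810.43 m
P3: √((-27.82)² + (-215.96)²) = √(773.9524 + 46638.7216) = 217.74 m
P4: √((897.47)² + (818.88)²) = √(805452.4009 + 670564.4544) = 1214.91 m
P5: √((1029.89)² + (368.44)²) = √(1060673.4121 + 135748.0336) = 1093.81 m
P6: √((-325.65)² + (-233.70)²) = √(106047.9225 + 54615.6900) = 400.83 m
P7: √((150.12)² + (-988.41)²) = √(22536.0144 + 976954.3281) = 999.75 m
P8: √((450.06)² + (-47.18)²) = √(202554.0036 + 2225.9524) = 452.53 m
Sorted: P3 (217.74 m) < P6 (400.83 m) < P8 (452.53 m) < P1 (497.28 m) < …

P3, P6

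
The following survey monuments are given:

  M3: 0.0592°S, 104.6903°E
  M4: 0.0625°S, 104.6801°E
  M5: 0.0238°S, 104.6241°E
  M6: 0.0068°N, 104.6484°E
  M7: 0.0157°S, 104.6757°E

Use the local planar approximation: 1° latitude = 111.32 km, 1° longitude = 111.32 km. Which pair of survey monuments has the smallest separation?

Pairwise distances:
M3–M4: √((-0.0033·111.32)² + (-0.0102·111.32)²) = √(0.134950 + 1.289278) = 1.1934 km
M3–M5: √((0.0354·111.32)² + (-0.0662·111.32)²) = √(15.529337 + 54.307821) = 8.3569 km
M3–M6: √((0.0660·111.32)² + (-0.0419·111.32)²) = √(53.980172 + 21.755769) = 8.7026 km
M3–M7: √((0.0435·111.32)² + (-0.0146·111.32)²) = √(23.449031 + 2.641509) = 5.1079 km
M4–M5: √((0.0387·111.32)² + (-0.0560·111.32)²) = √(18.559588 + 38.861759) = 7.5777 km
M4–M6: √((0.0693·111.32)² + (-0.0317·111.32)²) = √(59.513140 + 12.452740) = 8.4833 km
M4–M7: √((0.0468·111.32)² + (-0.0044·111.32)²) = √(27.141766 + 0.239912) = 5.2328 km
M5–M6: √((0.0306·111.32)² + (0.0243·111.32)²) = √(11.603506 + 7.317436) = 4.3498 km
M5–M7: √((0.0081·111.32)² + (0.0516·111.32)²) = √(0.813048 + 32.994823) = 5.8145 km
M6–M7: √((-0.0225·111.32)² + (0.0273·111.32)²) = √(6.273522 + 9.235740) = 3.9382 km
Closest pair: M3–M4 at 1.1934 km.

M3 and M4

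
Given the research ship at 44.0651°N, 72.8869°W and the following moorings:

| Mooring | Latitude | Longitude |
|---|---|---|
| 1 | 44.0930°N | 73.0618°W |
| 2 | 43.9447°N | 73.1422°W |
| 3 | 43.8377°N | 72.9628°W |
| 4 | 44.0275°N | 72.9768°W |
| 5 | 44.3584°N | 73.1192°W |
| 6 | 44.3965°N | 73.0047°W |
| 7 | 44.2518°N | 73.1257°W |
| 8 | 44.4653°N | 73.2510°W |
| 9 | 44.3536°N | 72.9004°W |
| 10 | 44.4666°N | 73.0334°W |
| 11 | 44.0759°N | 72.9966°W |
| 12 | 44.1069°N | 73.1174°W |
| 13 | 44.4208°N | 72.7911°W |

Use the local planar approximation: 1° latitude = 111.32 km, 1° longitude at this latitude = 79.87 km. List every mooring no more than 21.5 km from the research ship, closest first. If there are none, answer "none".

4, 11, 1, 12

Distances from 44.0651°N, 72.8869°W:
1: 14.3104 km
2: 24.4013 km
3: 26.0299 km
4: 8.3112 km
5: 37.5536 km
6: 38.0723 km
7: 28.2087 km
8: 53.2016 km
9: 32.1339 km
10: 46.2012 km
11: 8.8438 km
12: 18.9890 km
13: 40.3290 km
Threshold 21.5 km: 4 (8.3112 km), 11 (8.8438 km), 1 (14.3104 km), 12 (18.9890 km) are within range.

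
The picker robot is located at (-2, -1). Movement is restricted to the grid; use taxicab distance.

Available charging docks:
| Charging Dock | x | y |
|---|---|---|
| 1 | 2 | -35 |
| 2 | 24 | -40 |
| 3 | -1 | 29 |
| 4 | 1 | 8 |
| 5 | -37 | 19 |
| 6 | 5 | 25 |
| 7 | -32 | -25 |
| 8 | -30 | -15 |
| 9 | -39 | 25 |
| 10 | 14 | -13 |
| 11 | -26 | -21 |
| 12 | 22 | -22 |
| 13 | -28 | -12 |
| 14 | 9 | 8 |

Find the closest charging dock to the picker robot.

4

Distances from (-2, -1):
1: 38
2: 65
3: 31
4: 12
5: 55
6: 33
7: 54
8: 42
9: 63
10: 28
11: 44
12: 45
13: 37
14: 20
Minimum: 4 at 12.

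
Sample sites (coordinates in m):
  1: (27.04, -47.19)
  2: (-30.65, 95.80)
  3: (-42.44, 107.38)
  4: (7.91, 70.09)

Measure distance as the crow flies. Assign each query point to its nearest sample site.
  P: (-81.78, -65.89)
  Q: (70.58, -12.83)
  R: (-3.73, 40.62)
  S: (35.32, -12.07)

P→1; Q→1; R→4; S→1

P at (-81.78, -65.89):
  1: √((108.82)² + (18.70)²) = √(11841.7924 + 349.6900) = 110.42 m
  2: √((51.13)² + (161.69)²) = √(2614.2769 + 26143.6561) = 169.58 m
  3: √((39.34)² + (173.27)²) = √(1547.6356 + 30022.4929) = 177.68 m
  4: √((89.69)² + (135.98)²) = √(8044.2961 + 18490.5604) = 162.90 m
  → nearest: 1 (110.42 m)
Q at (70.58, -12.83):
  1: √((-43.54)² + (-34.36)²) = √(1895.7316 + 1180.6096) = 55.46 m
  2: √((-101.23)² + (108.63)²) = √(10247.5129 + 11800.4769) = 148.49 m
  3: √((-113.02)² + (120.21)²) = √(12773.5204 + 14450.4441) = 165.00 m
  4: √((-62.67)² + (82.92)²) = √(3927.5289 + 6875.7264) = 103.94 m
  → nearest: 1 (55.46 m)
R at (-3.73, 40.62):
  1: √((30.77)² + (-87.81)²) = √(946.7929 + 7710.5961) = 93.05 m
  2: √((-26.92)² + (55.18)²) = √(724.6864 + 3044.8324) = 61.40 m
  3: √((-38.71)² + (66.76)²) = √(1498.4641 + 4456.8976) = 77.17 m
  4: √((11.64)² + (29.47)²) = √(135.4896 + 868.4809) = 31.69 m
  → nearest: 4 (31.69 m)
S at (35.32, -12.07):
  1: √((-8.28)² + (-35.12)²) = √(68.5584 + 1233.4144) = 36.08 m
  2: √((-65.97)² + (107.87)²) = √(4352.0409 + 11635.9369) = 126.44 m
  3: √((-77.76)² + (119.45)²) = √(6046.6176 + 14268.3025) = 142.53 m
  4: √((-27.41)² + (82.16)²) = √(751.3081 + 6750.2656) = 86.61 m
  → nearest: 1 (36.08 m)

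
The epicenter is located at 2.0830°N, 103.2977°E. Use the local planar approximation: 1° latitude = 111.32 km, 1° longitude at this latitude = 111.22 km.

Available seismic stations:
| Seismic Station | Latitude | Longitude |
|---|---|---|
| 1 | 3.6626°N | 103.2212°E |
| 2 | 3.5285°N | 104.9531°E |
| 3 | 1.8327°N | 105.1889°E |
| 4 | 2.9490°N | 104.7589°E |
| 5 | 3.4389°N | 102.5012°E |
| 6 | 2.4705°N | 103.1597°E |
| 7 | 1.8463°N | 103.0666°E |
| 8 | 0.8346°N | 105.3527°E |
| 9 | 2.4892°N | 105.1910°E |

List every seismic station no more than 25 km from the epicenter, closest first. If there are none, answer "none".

none

Distances from 2.0830°N, 103.2977°E:
1: 176.0468 km
2: 244.5216 km
3: 212.1768 km
4: 188.9565 km
5: 175.0146 km
6: 45.7857 km
7: 36.8094 km
8: 267.4912 km
9: 215.3732 km
Threshold 25 km: none within range.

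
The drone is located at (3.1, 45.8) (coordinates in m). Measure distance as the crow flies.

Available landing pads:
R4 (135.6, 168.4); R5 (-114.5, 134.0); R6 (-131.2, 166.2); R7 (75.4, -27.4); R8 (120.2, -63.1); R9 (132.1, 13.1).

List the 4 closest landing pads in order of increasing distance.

Distances from (3.1, 45.8):
R4: 180.5 m
R5: 147.0 m
R6: 180.4 m
R7: 102.9 m
R8: 159.9 m
R9: 133.1 m
Sorted: R7 (102.9 m) < R9 (133.1 m) < R5 (147.0 m) < R8 (159.9 m) < R6 (180.4 m) < R4 (180.5 m)

R7, R9, R5, R8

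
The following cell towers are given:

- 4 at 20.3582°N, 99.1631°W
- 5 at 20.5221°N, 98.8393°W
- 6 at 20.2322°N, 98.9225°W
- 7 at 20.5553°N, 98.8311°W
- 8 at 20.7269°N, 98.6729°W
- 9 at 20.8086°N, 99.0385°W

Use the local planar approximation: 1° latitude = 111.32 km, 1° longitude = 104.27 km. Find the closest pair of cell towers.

Pairwise distances:
4–5: 38.3772 km
4–6: 28.7422 km
4–7: 40.9853 km
4–8: 65.5526 km
4–9: 51.7945 km
5–6: 33.4174 km
5–7: 3.7934 km
5–8: 28.6497 km
5–9: 38.0604 km
6–7: 37.2087 km
6–8: 60.9102 km
6–9: 65.2949 km
7–8: 25.2390 km
7–9: 35.5353 km
8–9: 39.1910 km
Closest pair: 5–7 at 3.7934 km.

5 and 7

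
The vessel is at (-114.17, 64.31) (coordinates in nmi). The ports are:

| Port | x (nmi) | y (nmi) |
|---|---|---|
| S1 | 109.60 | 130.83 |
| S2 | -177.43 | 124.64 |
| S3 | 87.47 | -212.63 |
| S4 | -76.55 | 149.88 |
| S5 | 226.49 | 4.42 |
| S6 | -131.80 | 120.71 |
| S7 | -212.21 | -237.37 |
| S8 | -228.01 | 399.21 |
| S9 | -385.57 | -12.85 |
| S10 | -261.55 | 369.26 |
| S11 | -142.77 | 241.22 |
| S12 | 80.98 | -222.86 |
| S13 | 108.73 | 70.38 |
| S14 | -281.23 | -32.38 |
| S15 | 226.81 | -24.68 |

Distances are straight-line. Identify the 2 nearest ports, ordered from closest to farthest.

Distances from (-114.17, 64.31):
S1: √((223.77)² + (66.52)²) = √(50073.0129 + 4424.9104) = 233.45 nmi
S2: √((-63.26)² + (60.33)²) = √(4001.8276 + 3639.7089) = 87.42 nmi
S3: √((201.64)² + (-276.94)²) = √(40658.6896 + 76695.7636) = 342.57 nmi
S4: √((37.62)² + (85.57)²) = √(1415.2644 + 7322.2249) = 93.47 nmi
S5: √((340.66)² + (-59.89)²) = √(116049.2356 + 3586.8121) = 345.88 nmi
S6: √((-17.63)² + (56.40)²) = √(310.8169 + 3180.9600) = 59.09 nmi
S7: √((-98.04)² + (-301.68)²) = √(9611.8416 + 91010.8224) = 317.21 nmi
S8: √((-113.84)² + (334.90)²) = √(12959.5456 + 112158.0100) = 353.72 nmi
S9: √((-271.40)² + (-77.16)²) = √(73657.9600 + 5953.6656) = 282.16 nmi
S10: √((-147.38)² + (304.95)²) = √(21720.8644 + 92994.5025) = 338.70 nmi
S11: √((-28.60)² + (176.91)²) = √(817.9600 + 31297.1481) = 179.21 nmi
S12: √((195.15)² + (-287.17)²) = √(38083.5225 + 82466.6089) = 347.20 nmi
S13: √((222.90)² + (6.07)²) = √(49684.4100 + 36.8449) = 222.98 nmi
S14: √((-167.06)² + (-96.69)²) = √(27909.0436 + 9348.9561) = 193.02 nmi
S15: √((340.98)² + (-88.99)²) = √(116267.3604 + 7919.2201) = 352.40 nmi
Sorted: S6 (59.09 nmi) < S2 (87.42 nmi) < S4 (93.47 nmi) < S11 (179.21 nmi) < …

S6, S2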